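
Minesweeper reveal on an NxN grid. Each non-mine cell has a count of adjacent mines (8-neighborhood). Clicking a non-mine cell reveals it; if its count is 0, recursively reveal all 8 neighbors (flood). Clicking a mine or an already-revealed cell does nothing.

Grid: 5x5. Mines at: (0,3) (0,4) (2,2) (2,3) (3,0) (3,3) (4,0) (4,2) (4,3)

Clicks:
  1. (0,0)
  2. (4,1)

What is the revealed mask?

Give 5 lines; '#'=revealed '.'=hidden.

Click 1 (0,0) count=0: revealed 8 new [(0,0) (0,1) (0,2) (1,0) (1,1) (1,2) (2,0) (2,1)] -> total=8
Click 2 (4,1) count=3: revealed 1 new [(4,1)] -> total=9

Answer: ###..
###..
##...
.....
.#...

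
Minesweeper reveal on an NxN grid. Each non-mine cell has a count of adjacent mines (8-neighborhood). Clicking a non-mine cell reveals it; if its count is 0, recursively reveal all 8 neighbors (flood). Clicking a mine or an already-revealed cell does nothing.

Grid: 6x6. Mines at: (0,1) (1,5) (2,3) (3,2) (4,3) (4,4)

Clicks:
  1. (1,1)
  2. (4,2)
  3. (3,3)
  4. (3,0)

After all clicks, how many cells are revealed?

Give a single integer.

Answer: 13

Derivation:
Click 1 (1,1) count=1: revealed 1 new [(1,1)] -> total=1
Click 2 (4,2) count=2: revealed 1 new [(4,2)] -> total=2
Click 3 (3,3) count=4: revealed 1 new [(3,3)] -> total=3
Click 4 (3,0) count=0: revealed 10 new [(1,0) (2,0) (2,1) (3,0) (3,1) (4,0) (4,1) (5,0) (5,1) (5,2)] -> total=13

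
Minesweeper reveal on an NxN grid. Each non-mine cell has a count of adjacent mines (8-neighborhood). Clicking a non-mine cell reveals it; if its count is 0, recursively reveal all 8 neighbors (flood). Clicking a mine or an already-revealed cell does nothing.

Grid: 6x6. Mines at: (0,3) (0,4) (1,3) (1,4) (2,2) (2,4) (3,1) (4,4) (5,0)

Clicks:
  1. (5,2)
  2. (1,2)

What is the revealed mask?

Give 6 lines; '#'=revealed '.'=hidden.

Answer: ......
..#...
......
......
.###..
.###..

Derivation:
Click 1 (5,2) count=0: revealed 6 new [(4,1) (4,2) (4,3) (5,1) (5,2) (5,3)] -> total=6
Click 2 (1,2) count=3: revealed 1 new [(1,2)] -> total=7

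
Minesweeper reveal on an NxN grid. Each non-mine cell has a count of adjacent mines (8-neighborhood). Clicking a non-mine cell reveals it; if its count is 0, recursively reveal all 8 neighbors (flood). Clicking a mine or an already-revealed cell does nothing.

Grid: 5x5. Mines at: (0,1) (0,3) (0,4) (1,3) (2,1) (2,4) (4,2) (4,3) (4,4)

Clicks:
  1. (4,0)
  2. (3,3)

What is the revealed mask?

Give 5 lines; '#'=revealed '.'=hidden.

Click 1 (4,0) count=0: revealed 4 new [(3,0) (3,1) (4,0) (4,1)] -> total=4
Click 2 (3,3) count=4: revealed 1 new [(3,3)] -> total=5

Answer: .....
.....
.....
##.#.
##...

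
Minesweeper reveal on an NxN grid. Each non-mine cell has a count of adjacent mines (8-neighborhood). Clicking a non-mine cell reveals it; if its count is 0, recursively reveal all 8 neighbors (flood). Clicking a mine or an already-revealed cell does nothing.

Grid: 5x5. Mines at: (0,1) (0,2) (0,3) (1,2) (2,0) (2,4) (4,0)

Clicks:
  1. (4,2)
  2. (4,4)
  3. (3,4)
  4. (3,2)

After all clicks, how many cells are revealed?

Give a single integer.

Answer: 11

Derivation:
Click 1 (4,2) count=0: revealed 11 new [(2,1) (2,2) (2,3) (3,1) (3,2) (3,3) (3,4) (4,1) (4,2) (4,3) (4,4)] -> total=11
Click 2 (4,4) count=0: revealed 0 new [(none)] -> total=11
Click 3 (3,4) count=1: revealed 0 new [(none)] -> total=11
Click 4 (3,2) count=0: revealed 0 new [(none)] -> total=11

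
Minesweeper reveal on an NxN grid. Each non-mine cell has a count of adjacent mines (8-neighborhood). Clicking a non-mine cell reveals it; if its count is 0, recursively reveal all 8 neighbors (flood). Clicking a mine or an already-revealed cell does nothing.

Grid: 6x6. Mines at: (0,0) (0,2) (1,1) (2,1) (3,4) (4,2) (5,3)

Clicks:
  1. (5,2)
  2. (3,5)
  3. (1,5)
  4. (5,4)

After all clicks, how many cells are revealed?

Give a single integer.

Click 1 (5,2) count=2: revealed 1 new [(5,2)] -> total=1
Click 2 (3,5) count=1: revealed 1 new [(3,5)] -> total=2
Click 3 (1,5) count=0: revealed 9 new [(0,3) (0,4) (0,5) (1,3) (1,4) (1,5) (2,3) (2,4) (2,5)] -> total=11
Click 4 (5,4) count=1: revealed 1 new [(5,4)] -> total=12

Answer: 12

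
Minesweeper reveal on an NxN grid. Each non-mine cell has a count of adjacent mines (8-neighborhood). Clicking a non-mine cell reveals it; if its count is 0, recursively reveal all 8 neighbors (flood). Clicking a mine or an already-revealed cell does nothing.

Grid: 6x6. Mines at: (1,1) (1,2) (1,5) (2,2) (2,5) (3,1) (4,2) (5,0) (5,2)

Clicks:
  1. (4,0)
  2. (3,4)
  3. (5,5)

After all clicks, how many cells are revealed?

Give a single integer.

Answer: 10

Derivation:
Click 1 (4,0) count=2: revealed 1 new [(4,0)] -> total=1
Click 2 (3,4) count=1: revealed 1 new [(3,4)] -> total=2
Click 3 (5,5) count=0: revealed 8 new [(3,3) (3,5) (4,3) (4,4) (4,5) (5,3) (5,4) (5,5)] -> total=10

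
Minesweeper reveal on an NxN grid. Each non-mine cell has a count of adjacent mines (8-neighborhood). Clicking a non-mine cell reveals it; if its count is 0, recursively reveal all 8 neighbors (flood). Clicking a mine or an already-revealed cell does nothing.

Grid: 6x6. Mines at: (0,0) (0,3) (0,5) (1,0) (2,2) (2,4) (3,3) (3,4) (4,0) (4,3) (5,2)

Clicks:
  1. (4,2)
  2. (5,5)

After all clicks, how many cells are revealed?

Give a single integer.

Answer: 5

Derivation:
Click 1 (4,2) count=3: revealed 1 new [(4,2)] -> total=1
Click 2 (5,5) count=0: revealed 4 new [(4,4) (4,5) (5,4) (5,5)] -> total=5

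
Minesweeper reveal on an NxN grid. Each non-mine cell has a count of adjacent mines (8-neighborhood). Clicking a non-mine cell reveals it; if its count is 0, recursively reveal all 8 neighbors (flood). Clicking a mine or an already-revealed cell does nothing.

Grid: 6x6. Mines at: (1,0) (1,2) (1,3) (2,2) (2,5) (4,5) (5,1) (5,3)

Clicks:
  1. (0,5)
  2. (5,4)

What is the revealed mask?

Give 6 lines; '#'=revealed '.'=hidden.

Click 1 (0,5) count=0: revealed 4 new [(0,4) (0,5) (1,4) (1,5)] -> total=4
Click 2 (5,4) count=2: revealed 1 new [(5,4)] -> total=5

Answer: ....##
....##
......
......
......
....#.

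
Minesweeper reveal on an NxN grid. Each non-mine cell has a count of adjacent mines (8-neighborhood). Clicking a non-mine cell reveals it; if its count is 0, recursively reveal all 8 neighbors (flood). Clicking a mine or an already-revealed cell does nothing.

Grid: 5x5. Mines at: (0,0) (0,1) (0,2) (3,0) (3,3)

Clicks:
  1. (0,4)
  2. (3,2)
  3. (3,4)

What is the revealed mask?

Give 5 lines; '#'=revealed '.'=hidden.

Answer: ...##
...##
...##
..#.#
.....

Derivation:
Click 1 (0,4) count=0: revealed 6 new [(0,3) (0,4) (1,3) (1,4) (2,3) (2,4)] -> total=6
Click 2 (3,2) count=1: revealed 1 new [(3,2)] -> total=7
Click 3 (3,4) count=1: revealed 1 new [(3,4)] -> total=8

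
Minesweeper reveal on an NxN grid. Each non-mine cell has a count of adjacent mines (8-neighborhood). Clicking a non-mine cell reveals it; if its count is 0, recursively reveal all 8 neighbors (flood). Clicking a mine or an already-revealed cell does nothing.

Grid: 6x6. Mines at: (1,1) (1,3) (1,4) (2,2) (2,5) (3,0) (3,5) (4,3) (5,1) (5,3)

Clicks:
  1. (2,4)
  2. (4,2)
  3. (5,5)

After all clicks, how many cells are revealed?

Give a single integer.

Click 1 (2,4) count=4: revealed 1 new [(2,4)] -> total=1
Click 2 (4,2) count=3: revealed 1 new [(4,2)] -> total=2
Click 3 (5,5) count=0: revealed 4 new [(4,4) (4,5) (5,4) (5,5)] -> total=6

Answer: 6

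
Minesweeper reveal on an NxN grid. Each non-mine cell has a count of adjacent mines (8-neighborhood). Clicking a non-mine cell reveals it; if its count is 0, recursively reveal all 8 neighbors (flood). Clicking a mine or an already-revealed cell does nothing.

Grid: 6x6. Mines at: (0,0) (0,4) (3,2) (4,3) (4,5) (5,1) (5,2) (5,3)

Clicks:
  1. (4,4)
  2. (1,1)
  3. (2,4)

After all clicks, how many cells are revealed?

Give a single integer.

Answer: 11

Derivation:
Click 1 (4,4) count=3: revealed 1 new [(4,4)] -> total=1
Click 2 (1,1) count=1: revealed 1 new [(1,1)] -> total=2
Click 3 (2,4) count=0: revealed 9 new [(1,3) (1,4) (1,5) (2,3) (2,4) (2,5) (3,3) (3,4) (3,5)] -> total=11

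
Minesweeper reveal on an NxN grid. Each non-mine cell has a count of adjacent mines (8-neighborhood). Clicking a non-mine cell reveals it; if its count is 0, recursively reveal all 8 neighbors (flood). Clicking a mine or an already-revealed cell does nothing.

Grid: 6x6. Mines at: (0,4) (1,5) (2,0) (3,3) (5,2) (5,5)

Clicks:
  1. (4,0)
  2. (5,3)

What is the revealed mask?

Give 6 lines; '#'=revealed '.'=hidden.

Answer: ......
......
......
##....
##....
##.#..

Derivation:
Click 1 (4,0) count=0: revealed 6 new [(3,0) (3,1) (4,0) (4,1) (5,0) (5,1)] -> total=6
Click 2 (5,3) count=1: revealed 1 new [(5,3)] -> total=7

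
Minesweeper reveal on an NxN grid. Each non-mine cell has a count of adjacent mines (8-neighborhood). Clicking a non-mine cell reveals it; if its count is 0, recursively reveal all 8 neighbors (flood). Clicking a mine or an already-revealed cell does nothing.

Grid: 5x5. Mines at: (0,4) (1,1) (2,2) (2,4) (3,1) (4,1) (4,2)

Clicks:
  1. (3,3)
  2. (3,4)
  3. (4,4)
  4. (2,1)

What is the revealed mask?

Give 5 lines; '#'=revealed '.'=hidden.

Click 1 (3,3) count=3: revealed 1 new [(3,3)] -> total=1
Click 2 (3,4) count=1: revealed 1 new [(3,4)] -> total=2
Click 3 (4,4) count=0: revealed 2 new [(4,3) (4,4)] -> total=4
Click 4 (2,1) count=3: revealed 1 new [(2,1)] -> total=5

Answer: .....
.....
.#...
...##
...##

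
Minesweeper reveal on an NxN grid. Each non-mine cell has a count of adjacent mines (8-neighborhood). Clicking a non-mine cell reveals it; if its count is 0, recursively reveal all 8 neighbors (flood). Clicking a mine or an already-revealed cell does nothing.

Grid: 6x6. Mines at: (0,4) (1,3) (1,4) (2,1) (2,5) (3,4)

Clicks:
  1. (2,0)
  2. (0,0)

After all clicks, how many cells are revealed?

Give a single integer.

Answer: 7

Derivation:
Click 1 (2,0) count=1: revealed 1 new [(2,0)] -> total=1
Click 2 (0,0) count=0: revealed 6 new [(0,0) (0,1) (0,2) (1,0) (1,1) (1,2)] -> total=7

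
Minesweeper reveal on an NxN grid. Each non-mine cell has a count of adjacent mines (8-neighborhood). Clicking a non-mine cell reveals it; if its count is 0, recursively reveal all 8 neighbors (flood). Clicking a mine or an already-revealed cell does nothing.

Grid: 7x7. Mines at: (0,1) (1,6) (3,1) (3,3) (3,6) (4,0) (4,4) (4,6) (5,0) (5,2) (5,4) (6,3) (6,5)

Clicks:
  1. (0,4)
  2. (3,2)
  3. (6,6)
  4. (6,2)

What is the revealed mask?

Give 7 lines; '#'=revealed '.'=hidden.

Click 1 (0,4) count=0: revealed 12 new [(0,2) (0,3) (0,4) (0,5) (1,2) (1,3) (1,4) (1,5) (2,2) (2,3) (2,4) (2,5)] -> total=12
Click 2 (3,2) count=2: revealed 1 new [(3,2)] -> total=13
Click 3 (6,6) count=1: revealed 1 new [(6,6)] -> total=14
Click 4 (6,2) count=2: revealed 1 new [(6,2)] -> total=15

Answer: ..####.
..####.
..####.
..#....
.......
.......
..#...#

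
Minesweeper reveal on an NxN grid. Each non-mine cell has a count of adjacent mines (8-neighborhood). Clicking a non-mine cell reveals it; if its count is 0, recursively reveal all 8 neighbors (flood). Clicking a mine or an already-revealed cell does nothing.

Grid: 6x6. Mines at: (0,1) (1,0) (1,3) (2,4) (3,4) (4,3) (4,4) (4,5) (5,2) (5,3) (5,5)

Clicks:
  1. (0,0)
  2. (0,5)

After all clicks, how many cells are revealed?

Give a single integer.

Answer: 5

Derivation:
Click 1 (0,0) count=2: revealed 1 new [(0,0)] -> total=1
Click 2 (0,5) count=0: revealed 4 new [(0,4) (0,5) (1,4) (1,5)] -> total=5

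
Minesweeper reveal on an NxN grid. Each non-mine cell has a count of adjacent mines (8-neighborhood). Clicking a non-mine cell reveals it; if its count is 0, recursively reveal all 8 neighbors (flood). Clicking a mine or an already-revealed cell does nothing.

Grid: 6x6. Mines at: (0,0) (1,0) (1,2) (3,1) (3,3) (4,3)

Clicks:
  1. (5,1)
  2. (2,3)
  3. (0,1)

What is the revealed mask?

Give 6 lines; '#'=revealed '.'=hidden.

Answer: .#....
......
...#..
......
###...
###...

Derivation:
Click 1 (5,1) count=0: revealed 6 new [(4,0) (4,1) (4,2) (5,0) (5,1) (5,2)] -> total=6
Click 2 (2,3) count=2: revealed 1 new [(2,3)] -> total=7
Click 3 (0,1) count=3: revealed 1 new [(0,1)] -> total=8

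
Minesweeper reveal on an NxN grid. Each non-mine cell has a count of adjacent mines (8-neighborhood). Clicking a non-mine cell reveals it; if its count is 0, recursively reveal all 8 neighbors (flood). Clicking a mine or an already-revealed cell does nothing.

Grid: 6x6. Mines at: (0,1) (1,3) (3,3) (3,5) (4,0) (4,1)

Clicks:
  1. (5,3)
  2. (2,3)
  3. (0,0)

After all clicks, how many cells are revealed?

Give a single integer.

Click 1 (5,3) count=0: revealed 8 new [(4,2) (4,3) (4,4) (4,5) (5,2) (5,3) (5,4) (5,5)] -> total=8
Click 2 (2,3) count=2: revealed 1 new [(2,3)] -> total=9
Click 3 (0,0) count=1: revealed 1 new [(0,0)] -> total=10

Answer: 10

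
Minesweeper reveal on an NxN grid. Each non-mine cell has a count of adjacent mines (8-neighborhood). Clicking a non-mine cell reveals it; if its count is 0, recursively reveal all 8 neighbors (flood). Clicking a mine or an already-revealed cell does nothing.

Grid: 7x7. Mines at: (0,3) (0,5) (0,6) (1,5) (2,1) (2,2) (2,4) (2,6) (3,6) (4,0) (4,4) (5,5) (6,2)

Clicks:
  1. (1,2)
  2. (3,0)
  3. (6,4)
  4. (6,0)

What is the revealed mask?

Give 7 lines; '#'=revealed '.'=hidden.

Answer: .......
..#....
.......
#......
.......
##.....
##..#..

Derivation:
Click 1 (1,2) count=3: revealed 1 new [(1,2)] -> total=1
Click 2 (3,0) count=2: revealed 1 new [(3,0)] -> total=2
Click 3 (6,4) count=1: revealed 1 new [(6,4)] -> total=3
Click 4 (6,0) count=0: revealed 4 new [(5,0) (5,1) (6,0) (6,1)] -> total=7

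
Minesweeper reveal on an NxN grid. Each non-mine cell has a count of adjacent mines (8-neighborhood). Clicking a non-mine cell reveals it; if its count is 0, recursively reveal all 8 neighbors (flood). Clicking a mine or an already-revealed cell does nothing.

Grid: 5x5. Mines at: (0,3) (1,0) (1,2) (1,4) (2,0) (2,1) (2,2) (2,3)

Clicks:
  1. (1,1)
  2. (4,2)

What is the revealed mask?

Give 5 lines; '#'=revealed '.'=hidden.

Answer: .....
.#...
.....
#####
#####

Derivation:
Click 1 (1,1) count=5: revealed 1 new [(1,1)] -> total=1
Click 2 (4,2) count=0: revealed 10 new [(3,0) (3,1) (3,2) (3,3) (3,4) (4,0) (4,1) (4,2) (4,3) (4,4)] -> total=11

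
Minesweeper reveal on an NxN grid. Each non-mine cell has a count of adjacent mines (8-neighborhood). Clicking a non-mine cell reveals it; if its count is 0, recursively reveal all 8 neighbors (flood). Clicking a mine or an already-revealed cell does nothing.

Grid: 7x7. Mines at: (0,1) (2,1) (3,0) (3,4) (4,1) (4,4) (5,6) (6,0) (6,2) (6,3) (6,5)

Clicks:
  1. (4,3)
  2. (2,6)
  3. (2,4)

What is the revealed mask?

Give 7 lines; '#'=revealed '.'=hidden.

Click 1 (4,3) count=2: revealed 1 new [(4,3)] -> total=1
Click 2 (2,6) count=0: revealed 19 new [(0,2) (0,3) (0,4) (0,5) (0,6) (1,2) (1,3) (1,4) (1,5) (1,6) (2,2) (2,3) (2,4) (2,5) (2,6) (3,5) (3,6) (4,5) (4,6)] -> total=20
Click 3 (2,4) count=1: revealed 0 new [(none)] -> total=20

Answer: ..#####
..#####
..#####
.....##
...#.##
.......
.......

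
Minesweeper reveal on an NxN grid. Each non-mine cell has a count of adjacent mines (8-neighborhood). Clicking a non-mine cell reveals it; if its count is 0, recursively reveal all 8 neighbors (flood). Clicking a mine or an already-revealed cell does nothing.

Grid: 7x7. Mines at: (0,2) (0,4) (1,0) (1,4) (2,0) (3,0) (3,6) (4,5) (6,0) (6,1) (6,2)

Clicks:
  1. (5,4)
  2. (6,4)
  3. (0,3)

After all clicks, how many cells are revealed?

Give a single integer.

Answer: 9

Derivation:
Click 1 (5,4) count=1: revealed 1 new [(5,4)] -> total=1
Click 2 (6,4) count=0: revealed 7 new [(5,3) (5,5) (5,6) (6,3) (6,4) (6,5) (6,6)] -> total=8
Click 3 (0,3) count=3: revealed 1 new [(0,3)] -> total=9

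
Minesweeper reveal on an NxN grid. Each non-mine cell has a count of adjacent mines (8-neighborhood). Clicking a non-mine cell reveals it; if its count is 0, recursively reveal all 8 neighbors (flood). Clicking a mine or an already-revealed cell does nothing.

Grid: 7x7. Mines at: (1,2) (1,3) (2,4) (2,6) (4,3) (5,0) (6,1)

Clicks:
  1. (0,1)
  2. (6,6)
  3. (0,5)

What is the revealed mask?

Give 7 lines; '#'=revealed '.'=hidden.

Answer: .#..###
....###
.......
....###
....###
..#####
..#####

Derivation:
Click 1 (0,1) count=1: revealed 1 new [(0,1)] -> total=1
Click 2 (6,6) count=0: revealed 16 new [(3,4) (3,5) (3,6) (4,4) (4,5) (4,6) (5,2) (5,3) (5,4) (5,5) (5,6) (6,2) (6,3) (6,4) (6,5) (6,6)] -> total=17
Click 3 (0,5) count=0: revealed 6 new [(0,4) (0,5) (0,6) (1,4) (1,5) (1,6)] -> total=23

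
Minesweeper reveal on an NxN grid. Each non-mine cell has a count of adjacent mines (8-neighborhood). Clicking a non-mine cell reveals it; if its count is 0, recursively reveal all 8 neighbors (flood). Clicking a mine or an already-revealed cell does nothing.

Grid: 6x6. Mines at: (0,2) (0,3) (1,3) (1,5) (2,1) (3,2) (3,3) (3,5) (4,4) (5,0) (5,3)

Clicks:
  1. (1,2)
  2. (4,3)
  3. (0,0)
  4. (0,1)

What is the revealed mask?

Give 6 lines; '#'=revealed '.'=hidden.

Answer: ##....
###...
......
......
...#..
......

Derivation:
Click 1 (1,2) count=4: revealed 1 new [(1,2)] -> total=1
Click 2 (4,3) count=4: revealed 1 new [(4,3)] -> total=2
Click 3 (0,0) count=0: revealed 4 new [(0,0) (0,1) (1,0) (1,1)] -> total=6
Click 4 (0,1) count=1: revealed 0 new [(none)] -> total=6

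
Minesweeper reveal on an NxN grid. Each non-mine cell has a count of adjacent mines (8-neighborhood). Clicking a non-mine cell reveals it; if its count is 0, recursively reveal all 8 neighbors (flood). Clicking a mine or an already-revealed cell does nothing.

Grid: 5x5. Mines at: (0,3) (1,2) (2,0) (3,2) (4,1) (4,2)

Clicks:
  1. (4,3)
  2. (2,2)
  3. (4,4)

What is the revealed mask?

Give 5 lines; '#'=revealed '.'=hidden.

Click 1 (4,3) count=2: revealed 1 new [(4,3)] -> total=1
Click 2 (2,2) count=2: revealed 1 new [(2,2)] -> total=2
Click 3 (4,4) count=0: revealed 7 new [(1,3) (1,4) (2,3) (2,4) (3,3) (3,4) (4,4)] -> total=9

Answer: .....
...##
..###
...##
...##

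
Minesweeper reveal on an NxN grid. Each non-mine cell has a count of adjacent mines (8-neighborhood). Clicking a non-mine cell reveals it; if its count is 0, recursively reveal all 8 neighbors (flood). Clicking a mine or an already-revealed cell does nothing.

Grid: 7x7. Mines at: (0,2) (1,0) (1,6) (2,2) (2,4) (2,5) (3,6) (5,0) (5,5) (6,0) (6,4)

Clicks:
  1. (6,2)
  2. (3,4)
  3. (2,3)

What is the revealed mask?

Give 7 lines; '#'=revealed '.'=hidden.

Click 1 (6,2) count=0: revealed 15 new [(3,1) (3,2) (3,3) (3,4) (4,1) (4,2) (4,3) (4,4) (5,1) (5,2) (5,3) (5,4) (6,1) (6,2) (6,3)] -> total=15
Click 2 (3,4) count=2: revealed 0 new [(none)] -> total=15
Click 3 (2,3) count=2: revealed 1 new [(2,3)] -> total=16

Answer: .......
.......
...#...
.####..
.####..
.####..
.###...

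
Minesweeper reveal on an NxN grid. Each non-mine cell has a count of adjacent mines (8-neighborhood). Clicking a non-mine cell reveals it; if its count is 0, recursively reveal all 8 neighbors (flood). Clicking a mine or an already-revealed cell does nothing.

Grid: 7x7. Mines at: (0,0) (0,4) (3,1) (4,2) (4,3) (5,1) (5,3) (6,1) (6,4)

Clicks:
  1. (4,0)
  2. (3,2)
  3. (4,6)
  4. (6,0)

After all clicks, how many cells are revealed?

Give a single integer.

Click 1 (4,0) count=2: revealed 1 new [(4,0)] -> total=1
Click 2 (3,2) count=3: revealed 1 new [(3,2)] -> total=2
Click 3 (4,6) count=0: revealed 29 new [(0,1) (0,2) (0,3) (0,5) (0,6) (1,1) (1,2) (1,3) (1,4) (1,5) (1,6) (2,1) (2,2) (2,3) (2,4) (2,5) (2,6) (3,3) (3,4) (3,5) (3,6) (4,4) (4,5) (4,6) (5,4) (5,5) (5,6) (6,5) (6,6)] -> total=31
Click 4 (6,0) count=2: revealed 1 new [(6,0)] -> total=32

Answer: 32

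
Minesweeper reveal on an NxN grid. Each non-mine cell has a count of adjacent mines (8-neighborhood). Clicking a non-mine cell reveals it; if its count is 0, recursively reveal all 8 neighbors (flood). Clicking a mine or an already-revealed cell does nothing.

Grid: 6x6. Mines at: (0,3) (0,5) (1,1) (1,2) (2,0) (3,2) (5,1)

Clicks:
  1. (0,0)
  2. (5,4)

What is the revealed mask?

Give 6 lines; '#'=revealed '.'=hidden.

Click 1 (0,0) count=1: revealed 1 new [(0,0)] -> total=1
Click 2 (5,4) count=0: revealed 17 new [(1,3) (1,4) (1,5) (2,3) (2,4) (2,5) (3,3) (3,4) (3,5) (4,2) (4,3) (4,4) (4,5) (5,2) (5,3) (5,4) (5,5)] -> total=18

Answer: #.....
...###
...###
...###
..####
..####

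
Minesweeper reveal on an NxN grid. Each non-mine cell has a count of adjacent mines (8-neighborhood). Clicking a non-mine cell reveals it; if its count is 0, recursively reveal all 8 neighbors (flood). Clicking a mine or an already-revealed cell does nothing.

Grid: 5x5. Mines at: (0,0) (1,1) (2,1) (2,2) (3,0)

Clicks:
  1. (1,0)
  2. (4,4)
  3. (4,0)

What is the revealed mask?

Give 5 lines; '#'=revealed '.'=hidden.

Click 1 (1,0) count=3: revealed 1 new [(1,0)] -> total=1
Click 2 (4,4) count=0: revealed 16 new [(0,2) (0,3) (0,4) (1,2) (1,3) (1,4) (2,3) (2,4) (3,1) (3,2) (3,3) (3,4) (4,1) (4,2) (4,3) (4,4)] -> total=17
Click 3 (4,0) count=1: revealed 1 new [(4,0)] -> total=18

Answer: ..###
#.###
...##
.####
#####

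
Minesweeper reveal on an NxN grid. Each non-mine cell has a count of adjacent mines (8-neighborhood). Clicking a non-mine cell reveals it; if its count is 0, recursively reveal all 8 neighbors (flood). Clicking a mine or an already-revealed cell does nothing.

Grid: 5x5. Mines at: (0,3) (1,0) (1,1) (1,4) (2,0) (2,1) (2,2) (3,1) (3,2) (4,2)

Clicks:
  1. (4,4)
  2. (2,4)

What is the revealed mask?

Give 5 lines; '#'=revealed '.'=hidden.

Answer: .....
.....
...##
...##
...##

Derivation:
Click 1 (4,4) count=0: revealed 6 new [(2,3) (2,4) (3,3) (3,4) (4,3) (4,4)] -> total=6
Click 2 (2,4) count=1: revealed 0 new [(none)] -> total=6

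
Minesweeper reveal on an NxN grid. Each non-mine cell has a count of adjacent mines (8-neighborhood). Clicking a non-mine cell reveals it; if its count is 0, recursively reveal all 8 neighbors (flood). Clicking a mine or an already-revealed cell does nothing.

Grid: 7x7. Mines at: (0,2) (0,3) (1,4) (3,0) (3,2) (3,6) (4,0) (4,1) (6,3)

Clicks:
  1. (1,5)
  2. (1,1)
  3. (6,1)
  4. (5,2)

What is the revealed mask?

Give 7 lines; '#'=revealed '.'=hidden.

Click 1 (1,5) count=1: revealed 1 new [(1,5)] -> total=1
Click 2 (1,1) count=1: revealed 1 new [(1,1)] -> total=2
Click 3 (6,1) count=0: revealed 6 new [(5,0) (5,1) (5,2) (6,0) (6,1) (6,2)] -> total=8
Click 4 (5,2) count=2: revealed 0 new [(none)] -> total=8

Answer: .......
.#...#.
.......
.......
.......
###....
###....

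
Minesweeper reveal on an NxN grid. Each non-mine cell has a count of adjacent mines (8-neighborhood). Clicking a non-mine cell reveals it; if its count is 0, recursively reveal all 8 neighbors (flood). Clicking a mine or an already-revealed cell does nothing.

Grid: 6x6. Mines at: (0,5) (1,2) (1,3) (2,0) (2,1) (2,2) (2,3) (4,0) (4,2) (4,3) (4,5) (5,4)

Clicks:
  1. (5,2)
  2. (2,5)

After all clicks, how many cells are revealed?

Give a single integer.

Answer: 7

Derivation:
Click 1 (5,2) count=2: revealed 1 new [(5,2)] -> total=1
Click 2 (2,5) count=0: revealed 6 new [(1,4) (1,5) (2,4) (2,5) (3,4) (3,5)] -> total=7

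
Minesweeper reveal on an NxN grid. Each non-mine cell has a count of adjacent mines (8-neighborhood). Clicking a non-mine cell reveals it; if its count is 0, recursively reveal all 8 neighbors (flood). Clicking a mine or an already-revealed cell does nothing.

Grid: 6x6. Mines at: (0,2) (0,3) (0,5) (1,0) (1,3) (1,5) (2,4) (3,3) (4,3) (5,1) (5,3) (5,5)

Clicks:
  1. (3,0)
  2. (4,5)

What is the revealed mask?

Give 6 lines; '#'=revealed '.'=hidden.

Answer: ......
......
###...
###...
###..#
......

Derivation:
Click 1 (3,0) count=0: revealed 9 new [(2,0) (2,1) (2,2) (3,0) (3,1) (3,2) (4,0) (4,1) (4,2)] -> total=9
Click 2 (4,5) count=1: revealed 1 new [(4,5)] -> total=10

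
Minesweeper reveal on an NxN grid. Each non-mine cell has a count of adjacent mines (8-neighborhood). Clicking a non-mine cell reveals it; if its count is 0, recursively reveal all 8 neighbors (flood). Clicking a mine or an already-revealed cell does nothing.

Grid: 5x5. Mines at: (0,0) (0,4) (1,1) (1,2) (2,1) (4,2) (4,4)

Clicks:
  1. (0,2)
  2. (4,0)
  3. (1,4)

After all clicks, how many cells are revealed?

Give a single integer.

Click 1 (0,2) count=2: revealed 1 new [(0,2)] -> total=1
Click 2 (4,0) count=0: revealed 4 new [(3,0) (3,1) (4,0) (4,1)] -> total=5
Click 3 (1,4) count=1: revealed 1 new [(1,4)] -> total=6

Answer: 6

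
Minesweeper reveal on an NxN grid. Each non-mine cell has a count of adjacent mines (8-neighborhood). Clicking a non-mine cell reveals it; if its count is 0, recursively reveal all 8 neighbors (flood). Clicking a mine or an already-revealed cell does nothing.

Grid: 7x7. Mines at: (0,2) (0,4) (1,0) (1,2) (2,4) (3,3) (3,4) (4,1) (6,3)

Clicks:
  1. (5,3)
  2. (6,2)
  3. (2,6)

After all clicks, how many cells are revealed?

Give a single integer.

Click 1 (5,3) count=1: revealed 1 new [(5,3)] -> total=1
Click 2 (6,2) count=1: revealed 1 new [(6,2)] -> total=2
Click 3 (2,6) count=0: revealed 17 new [(0,5) (0,6) (1,5) (1,6) (2,5) (2,6) (3,5) (3,6) (4,4) (4,5) (4,6) (5,4) (5,5) (5,6) (6,4) (6,5) (6,6)] -> total=19

Answer: 19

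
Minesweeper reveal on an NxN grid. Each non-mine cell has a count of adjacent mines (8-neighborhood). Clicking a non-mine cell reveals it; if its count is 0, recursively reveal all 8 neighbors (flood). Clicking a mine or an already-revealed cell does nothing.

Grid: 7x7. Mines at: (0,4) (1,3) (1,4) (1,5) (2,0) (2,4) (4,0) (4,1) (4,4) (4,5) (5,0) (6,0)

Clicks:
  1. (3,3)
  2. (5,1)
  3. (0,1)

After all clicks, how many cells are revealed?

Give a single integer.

Click 1 (3,3) count=2: revealed 1 new [(3,3)] -> total=1
Click 2 (5,1) count=4: revealed 1 new [(5,1)] -> total=2
Click 3 (0,1) count=0: revealed 6 new [(0,0) (0,1) (0,2) (1,0) (1,1) (1,2)] -> total=8

Answer: 8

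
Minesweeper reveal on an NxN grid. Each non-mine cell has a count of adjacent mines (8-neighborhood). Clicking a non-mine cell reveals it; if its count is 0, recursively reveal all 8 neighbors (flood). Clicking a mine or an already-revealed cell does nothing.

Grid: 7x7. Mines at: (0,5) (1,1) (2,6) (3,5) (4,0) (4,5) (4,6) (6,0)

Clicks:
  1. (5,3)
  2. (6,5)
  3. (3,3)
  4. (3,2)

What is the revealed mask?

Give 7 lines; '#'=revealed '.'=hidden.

Click 1 (5,3) count=0: revealed 30 new [(0,2) (0,3) (0,4) (1,2) (1,3) (1,4) (2,1) (2,2) (2,3) (2,4) (3,1) (3,2) (3,3) (3,4) (4,1) (4,2) (4,3) (4,4) (5,1) (5,2) (5,3) (5,4) (5,5) (5,6) (6,1) (6,2) (6,3) (6,4) (6,5) (6,6)] -> total=30
Click 2 (6,5) count=0: revealed 0 new [(none)] -> total=30
Click 3 (3,3) count=0: revealed 0 new [(none)] -> total=30
Click 4 (3,2) count=0: revealed 0 new [(none)] -> total=30

Answer: ..###..
..###..
.####..
.####..
.####..
.######
.######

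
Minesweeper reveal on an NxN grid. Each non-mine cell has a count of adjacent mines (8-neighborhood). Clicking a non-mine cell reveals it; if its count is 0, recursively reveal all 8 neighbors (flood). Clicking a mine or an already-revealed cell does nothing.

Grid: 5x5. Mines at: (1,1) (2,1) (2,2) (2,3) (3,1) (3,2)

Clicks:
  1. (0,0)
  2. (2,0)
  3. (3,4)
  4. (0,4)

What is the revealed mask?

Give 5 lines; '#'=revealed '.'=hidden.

Click 1 (0,0) count=1: revealed 1 new [(0,0)] -> total=1
Click 2 (2,0) count=3: revealed 1 new [(2,0)] -> total=2
Click 3 (3,4) count=1: revealed 1 new [(3,4)] -> total=3
Click 4 (0,4) count=0: revealed 6 new [(0,2) (0,3) (0,4) (1,2) (1,3) (1,4)] -> total=9

Answer: #.###
..###
#....
....#
.....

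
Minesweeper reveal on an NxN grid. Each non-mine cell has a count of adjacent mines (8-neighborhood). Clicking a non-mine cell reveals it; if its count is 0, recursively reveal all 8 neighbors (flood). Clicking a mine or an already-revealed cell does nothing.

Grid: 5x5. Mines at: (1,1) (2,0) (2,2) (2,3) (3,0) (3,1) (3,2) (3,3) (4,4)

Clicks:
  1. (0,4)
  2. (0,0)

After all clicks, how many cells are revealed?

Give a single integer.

Answer: 7

Derivation:
Click 1 (0,4) count=0: revealed 6 new [(0,2) (0,3) (0,4) (1,2) (1,3) (1,4)] -> total=6
Click 2 (0,0) count=1: revealed 1 new [(0,0)] -> total=7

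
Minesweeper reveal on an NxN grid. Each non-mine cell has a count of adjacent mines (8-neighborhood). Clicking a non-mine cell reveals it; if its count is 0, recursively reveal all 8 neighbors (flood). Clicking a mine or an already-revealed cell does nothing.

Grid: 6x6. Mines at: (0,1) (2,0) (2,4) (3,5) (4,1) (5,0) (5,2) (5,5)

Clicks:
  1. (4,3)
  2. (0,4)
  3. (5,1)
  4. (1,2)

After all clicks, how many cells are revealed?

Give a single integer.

Answer: 10

Derivation:
Click 1 (4,3) count=1: revealed 1 new [(4,3)] -> total=1
Click 2 (0,4) count=0: revealed 8 new [(0,2) (0,3) (0,4) (0,5) (1,2) (1,3) (1,4) (1,5)] -> total=9
Click 3 (5,1) count=3: revealed 1 new [(5,1)] -> total=10
Click 4 (1,2) count=1: revealed 0 new [(none)] -> total=10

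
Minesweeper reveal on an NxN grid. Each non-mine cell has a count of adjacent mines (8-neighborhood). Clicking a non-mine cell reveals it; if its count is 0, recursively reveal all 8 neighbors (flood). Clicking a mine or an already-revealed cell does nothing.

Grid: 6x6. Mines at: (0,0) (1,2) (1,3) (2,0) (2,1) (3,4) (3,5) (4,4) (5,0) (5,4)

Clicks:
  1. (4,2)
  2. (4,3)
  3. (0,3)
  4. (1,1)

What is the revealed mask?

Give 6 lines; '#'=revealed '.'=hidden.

Answer: ...#..
.#....
......
.###..
.###..
.###..

Derivation:
Click 1 (4,2) count=0: revealed 9 new [(3,1) (3,2) (3,3) (4,1) (4,2) (4,3) (5,1) (5,2) (5,3)] -> total=9
Click 2 (4,3) count=3: revealed 0 new [(none)] -> total=9
Click 3 (0,3) count=2: revealed 1 new [(0,3)] -> total=10
Click 4 (1,1) count=4: revealed 1 new [(1,1)] -> total=11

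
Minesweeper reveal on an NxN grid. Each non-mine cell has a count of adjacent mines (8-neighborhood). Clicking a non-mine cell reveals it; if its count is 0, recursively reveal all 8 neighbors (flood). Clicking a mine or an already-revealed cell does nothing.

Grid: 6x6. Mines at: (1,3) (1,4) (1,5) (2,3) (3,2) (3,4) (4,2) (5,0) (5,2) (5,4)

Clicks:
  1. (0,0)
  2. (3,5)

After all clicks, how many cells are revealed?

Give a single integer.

Answer: 14

Derivation:
Click 1 (0,0) count=0: revealed 13 new [(0,0) (0,1) (0,2) (1,0) (1,1) (1,2) (2,0) (2,1) (2,2) (3,0) (3,1) (4,0) (4,1)] -> total=13
Click 2 (3,5) count=1: revealed 1 new [(3,5)] -> total=14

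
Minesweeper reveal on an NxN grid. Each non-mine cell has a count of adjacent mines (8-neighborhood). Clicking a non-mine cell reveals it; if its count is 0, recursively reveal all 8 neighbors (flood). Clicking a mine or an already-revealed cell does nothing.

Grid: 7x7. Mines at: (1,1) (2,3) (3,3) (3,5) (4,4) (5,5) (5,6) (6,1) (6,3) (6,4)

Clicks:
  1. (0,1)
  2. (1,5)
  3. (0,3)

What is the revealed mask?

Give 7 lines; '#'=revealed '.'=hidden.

Answer: .######
..#####
....###
.......
.......
.......
.......

Derivation:
Click 1 (0,1) count=1: revealed 1 new [(0,1)] -> total=1
Click 2 (1,5) count=0: revealed 13 new [(0,2) (0,3) (0,4) (0,5) (0,6) (1,2) (1,3) (1,4) (1,5) (1,6) (2,4) (2,5) (2,6)] -> total=14
Click 3 (0,3) count=0: revealed 0 new [(none)] -> total=14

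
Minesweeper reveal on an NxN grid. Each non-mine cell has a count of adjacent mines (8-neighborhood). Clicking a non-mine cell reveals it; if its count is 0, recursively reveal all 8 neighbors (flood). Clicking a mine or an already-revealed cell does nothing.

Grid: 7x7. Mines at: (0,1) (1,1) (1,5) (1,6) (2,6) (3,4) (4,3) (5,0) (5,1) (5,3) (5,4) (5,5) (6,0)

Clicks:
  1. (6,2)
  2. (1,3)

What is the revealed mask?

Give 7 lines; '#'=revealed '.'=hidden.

Answer: ..###..
..###..
..###..
.......
.......
.......
..#....

Derivation:
Click 1 (6,2) count=2: revealed 1 new [(6,2)] -> total=1
Click 2 (1,3) count=0: revealed 9 new [(0,2) (0,3) (0,4) (1,2) (1,3) (1,4) (2,2) (2,3) (2,4)] -> total=10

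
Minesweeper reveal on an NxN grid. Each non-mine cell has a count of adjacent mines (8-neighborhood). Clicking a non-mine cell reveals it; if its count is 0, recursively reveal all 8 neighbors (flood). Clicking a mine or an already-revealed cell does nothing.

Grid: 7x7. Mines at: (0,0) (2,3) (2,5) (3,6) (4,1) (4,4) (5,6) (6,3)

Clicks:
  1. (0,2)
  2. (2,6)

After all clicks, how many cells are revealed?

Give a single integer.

Click 1 (0,2) count=0: revealed 12 new [(0,1) (0,2) (0,3) (0,4) (0,5) (0,6) (1,1) (1,2) (1,3) (1,4) (1,5) (1,6)] -> total=12
Click 2 (2,6) count=2: revealed 1 new [(2,6)] -> total=13

Answer: 13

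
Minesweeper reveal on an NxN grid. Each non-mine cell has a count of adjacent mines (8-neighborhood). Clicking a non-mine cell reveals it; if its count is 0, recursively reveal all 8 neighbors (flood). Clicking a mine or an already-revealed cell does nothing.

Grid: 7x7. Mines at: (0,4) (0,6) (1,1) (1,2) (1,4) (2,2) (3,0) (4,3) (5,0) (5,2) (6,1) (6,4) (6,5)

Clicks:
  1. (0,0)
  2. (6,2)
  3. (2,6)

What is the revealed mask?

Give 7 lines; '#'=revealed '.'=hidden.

Click 1 (0,0) count=1: revealed 1 new [(0,0)] -> total=1
Click 2 (6,2) count=2: revealed 1 new [(6,2)] -> total=2
Click 3 (2,6) count=0: revealed 14 new [(1,5) (1,6) (2,4) (2,5) (2,6) (3,4) (3,5) (3,6) (4,4) (4,5) (4,6) (5,4) (5,5) (5,6)] -> total=16

Answer: #......
.....##
....###
....###
....###
....###
..#....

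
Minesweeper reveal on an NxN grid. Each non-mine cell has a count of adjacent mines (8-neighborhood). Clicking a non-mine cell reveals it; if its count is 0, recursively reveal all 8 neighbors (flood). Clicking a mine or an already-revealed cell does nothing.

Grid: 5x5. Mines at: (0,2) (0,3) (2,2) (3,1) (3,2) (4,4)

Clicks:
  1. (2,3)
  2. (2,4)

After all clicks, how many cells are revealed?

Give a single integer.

Answer: 6

Derivation:
Click 1 (2,3) count=2: revealed 1 new [(2,3)] -> total=1
Click 2 (2,4) count=0: revealed 5 new [(1,3) (1,4) (2,4) (3,3) (3,4)] -> total=6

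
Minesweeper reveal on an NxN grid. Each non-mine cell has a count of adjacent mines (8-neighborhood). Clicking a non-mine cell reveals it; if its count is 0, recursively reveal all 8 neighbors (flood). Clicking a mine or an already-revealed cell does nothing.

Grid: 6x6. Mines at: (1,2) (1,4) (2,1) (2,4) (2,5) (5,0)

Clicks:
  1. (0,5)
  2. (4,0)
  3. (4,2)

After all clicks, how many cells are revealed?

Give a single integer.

Click 1 (0,5) count=1: revealed 1 new [(0,5)] -> total=1
Click 2 (4,0) count=1: revealed 1 new [(4,0)] -> total=2
Click 3 (4,2) count=0: revealed 15 new [(3,1) (3,2) (3,3) (3,4) (3,5) (4,1) (4,2) (4,3) (4,4) (4,5) (5,1) (5,2) (5,3) (5,4) (5,5)] -> total=17

Answer: 17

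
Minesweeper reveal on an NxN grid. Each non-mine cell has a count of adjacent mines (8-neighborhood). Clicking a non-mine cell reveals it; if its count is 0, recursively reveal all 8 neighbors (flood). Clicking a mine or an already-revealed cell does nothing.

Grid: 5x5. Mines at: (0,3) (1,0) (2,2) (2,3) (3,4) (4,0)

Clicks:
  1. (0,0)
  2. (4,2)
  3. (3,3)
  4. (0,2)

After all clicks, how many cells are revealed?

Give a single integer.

Click 1 (0,0) count=1: revealed 1 new [(0,0)] -> total=1
Click 2 (4,2) count=0: revealed 6 new [(3,1) (3,2) (3,3) (4,1) (4,2) (4,3)] -> total=7
Click 3 (3,3) count=3: revealed 0 new [(none)] -> total=7
Click 4 (0,2) count=1: revealed 1 new [(0,2)] -> total=8

Answer: 8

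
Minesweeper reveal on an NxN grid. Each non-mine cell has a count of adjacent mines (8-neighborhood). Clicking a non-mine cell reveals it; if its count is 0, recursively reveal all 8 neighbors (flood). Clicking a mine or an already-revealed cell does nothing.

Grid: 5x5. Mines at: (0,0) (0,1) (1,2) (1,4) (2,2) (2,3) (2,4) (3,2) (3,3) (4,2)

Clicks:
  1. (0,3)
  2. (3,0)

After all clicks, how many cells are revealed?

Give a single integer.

Click 1 (0,3) count=2: revealed 1 new [(0,3)] -> total=1
Click 2 (3,0) count=0: revealed 8 new [(1,0) (1,1) (2,0) (2,1) (3,0) (3,1) (4,0) (4,1)] -> total=9

Answer: 9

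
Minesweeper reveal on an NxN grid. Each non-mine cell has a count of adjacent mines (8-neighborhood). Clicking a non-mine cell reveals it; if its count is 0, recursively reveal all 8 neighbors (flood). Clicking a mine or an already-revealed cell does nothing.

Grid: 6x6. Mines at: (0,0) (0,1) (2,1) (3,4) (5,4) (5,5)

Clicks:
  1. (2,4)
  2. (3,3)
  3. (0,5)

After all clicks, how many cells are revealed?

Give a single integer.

Click 1 (2,4) count=1: revealed 1 new [(2,4)] -> total=1
Click 2 (3,3) count=1: revealed 1 new [(3,3)] -> total=2
Click 3 (0,5) count=0: revealed 11 new [(0,2) (0,3) (0,4) (0,5) (1,2) (1,3) (1,4) (1,5) (2,2) (2,3) (2,5)] -> total=13

Answer: 13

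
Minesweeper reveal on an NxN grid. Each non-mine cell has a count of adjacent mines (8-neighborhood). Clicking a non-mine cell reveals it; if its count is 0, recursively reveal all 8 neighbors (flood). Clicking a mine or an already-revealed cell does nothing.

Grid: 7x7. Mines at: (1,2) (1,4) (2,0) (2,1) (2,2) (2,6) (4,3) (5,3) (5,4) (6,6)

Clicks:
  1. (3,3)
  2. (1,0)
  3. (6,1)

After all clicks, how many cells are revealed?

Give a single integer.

Answer: 14

Derivation:
Click 1 (3,3) count=2: revealed 1 new [(3,3)] -> total=1
Click 2 (1,0) count=2: revealed 1 new [(1,0)] -> total=2
Click 3 (6,1) count=0: revealed 12 new [(3,0) (3,1) (3,2) (4,0) (4,1) (4,2) (5,0) (5,1) (5,2) (6,0) (6,1) (6,2)] -> total=14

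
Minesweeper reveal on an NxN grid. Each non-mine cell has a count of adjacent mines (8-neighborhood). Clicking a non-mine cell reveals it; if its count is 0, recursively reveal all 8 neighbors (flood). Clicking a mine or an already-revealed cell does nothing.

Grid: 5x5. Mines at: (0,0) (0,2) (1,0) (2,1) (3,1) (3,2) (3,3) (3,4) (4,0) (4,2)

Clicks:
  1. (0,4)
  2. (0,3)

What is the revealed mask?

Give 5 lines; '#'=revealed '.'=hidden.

Click 1 (0,4) count=0: revealed 6 new [(0,3) (0,4) (1,3) (1,4) (2,3) (2,4)] -> total=6
Click 2 (0,3) count=1: revealed 0 new [(none)] -> total=6

Answer: ...##
...##
...##
.....
.....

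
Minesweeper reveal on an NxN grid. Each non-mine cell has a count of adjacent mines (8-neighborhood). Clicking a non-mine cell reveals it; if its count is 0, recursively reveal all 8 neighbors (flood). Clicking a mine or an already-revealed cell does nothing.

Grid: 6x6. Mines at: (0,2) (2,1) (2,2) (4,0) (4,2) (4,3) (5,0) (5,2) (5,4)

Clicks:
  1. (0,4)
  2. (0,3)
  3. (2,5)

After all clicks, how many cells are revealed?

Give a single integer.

Answer: 14

Derivation:
Click 1 (0,4) count=0: revealed 14 new [(0,3) (0,4) (0,5) (1,3) (1,4) (1,5) (2,3) (2,4) (2,5) (3,3) (3,4) (3,5) (4,4) (4,5)] -> total=14
Click 2 (0,3) count=1: revealed 0 new [(none)] -> total=14
Click 3 (2,5) count=0: revealed 0 new [(none)] -> total=14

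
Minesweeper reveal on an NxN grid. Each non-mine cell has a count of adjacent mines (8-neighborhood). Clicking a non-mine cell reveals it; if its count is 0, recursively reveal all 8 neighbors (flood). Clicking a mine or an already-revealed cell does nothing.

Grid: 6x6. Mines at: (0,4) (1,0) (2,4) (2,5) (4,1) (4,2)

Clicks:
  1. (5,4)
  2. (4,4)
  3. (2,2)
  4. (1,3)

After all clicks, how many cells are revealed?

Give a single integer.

Click 1 (5,4) count=0: revealed 9 new [(3,3) (3,4) (3,5) (4,3) (4,4) (4,5) (5,3) (5,4) (5,5)] -> total=9
Click 2 (4,4) count=0: revealed 0 new [(none)] -> total=9
Click 3 (2,2) count=0: revealed 11 new [(0,1) (0,2) (0,3) (1,1) (1,2) (1,3) (2,1) (2,2) (2,3) (3,1) (3,2)] -> total=20
Click 4 (1,3) count=2: revealed 0 new [(none)] -> total=20

Answer: 20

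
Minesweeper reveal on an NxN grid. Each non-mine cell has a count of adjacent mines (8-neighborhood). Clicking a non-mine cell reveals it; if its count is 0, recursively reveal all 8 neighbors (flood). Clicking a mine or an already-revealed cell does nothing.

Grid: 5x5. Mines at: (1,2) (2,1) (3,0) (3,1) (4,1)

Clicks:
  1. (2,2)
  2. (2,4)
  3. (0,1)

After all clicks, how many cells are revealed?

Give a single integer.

Answer: 14

Derivation:
Click 1 (2,2) count=3: revealed 1 new [(2,2)] -> total=1
Click 2 (2,4) count=0: revealed 12 new [(0,3) (0,4) (1,3) (1,4) (2,3) (2,4) (3,2) (3,3) (3,4) (4,2) (4,3) (4,4)] -> total=13
Click 3 (0,1) count=1: revealed 1 new [(0,1)] -> total=14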